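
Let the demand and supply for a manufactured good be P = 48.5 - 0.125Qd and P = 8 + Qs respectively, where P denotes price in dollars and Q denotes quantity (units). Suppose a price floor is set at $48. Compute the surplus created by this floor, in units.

Rearranging demand gives Qd = 388 - 8P; rearranging supply gives Qs = P - 8. Setting quantity demanded equal to quantity supplied, 388 - 8P = P - 8, gives P* = 44 and Q* = 36.
The floor of 48 is above the equilibrium price 44, so it binds.
At P = 48: Qd = 388 - 8·48 = 4 and Qs = 48 - 8 = 40.
Surplus = Qs - Qd = 40 - 4 = 36.

36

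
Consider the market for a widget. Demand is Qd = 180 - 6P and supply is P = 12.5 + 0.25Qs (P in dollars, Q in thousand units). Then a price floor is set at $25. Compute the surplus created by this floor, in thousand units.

Rearranging supply gives Qs = 4P - 50. Setting quantity demanded equal to quantity supplied, 180 - 6P = 4P - 50, gives P* = 23 and Q* = 42.
The floor of 25 is above the equilibrium price 23, so it binds.
At P = 25: Qd = 180 - 6·25 = 30 and Qs = 4·25 - 50 = 50.
Surplus = Qs - Qd = 50 - 30 = 20.

20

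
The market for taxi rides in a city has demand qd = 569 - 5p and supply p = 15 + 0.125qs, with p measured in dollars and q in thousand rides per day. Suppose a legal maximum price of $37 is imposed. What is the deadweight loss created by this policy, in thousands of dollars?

2662.4

Rearranging supply gives qs = 8p - 120. Without the control the market clears where 569 - 5p = 8p - 120, i.e. p* = 53 and q* = 304.
The ceiling of 37 is below the equilibrium price 53, so it binds.
At p = 37: qd = 569 - 5·37 = 384 and qs = 8·37 - 120 = 176.
Quantity traded falls to 176. At q = 176 the demand price is (569 - 176)/5 = 78.6 and the supply price is (120 + 176)/8 = 37.
Deadweight loss = ½ · (78.6 - 37) · (304 - 176) = ½ · 41.6 · 128 = 2662.4.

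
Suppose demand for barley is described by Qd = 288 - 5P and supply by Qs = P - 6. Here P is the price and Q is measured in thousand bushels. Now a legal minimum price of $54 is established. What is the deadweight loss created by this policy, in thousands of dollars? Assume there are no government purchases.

In a free market, 288 - 5P = P - 6 gives the equilibrium P* = 49, Q* = 43.
The floor of 54 is above the equilibrium price 49, so it binds.
At P = 54: Qd = 288 - 5·54 = 18 and Qs = 54 - 6 = 48.
Quantity traded falls to 18. At Q = 18 the demand price is (288 - 18)/5 = 54 and the supply price is 6 + 18 = 24.
Deadweight loss = ½ · (54 - 24) · (43 - 18) = ½ · 30 · 25 = 375.

375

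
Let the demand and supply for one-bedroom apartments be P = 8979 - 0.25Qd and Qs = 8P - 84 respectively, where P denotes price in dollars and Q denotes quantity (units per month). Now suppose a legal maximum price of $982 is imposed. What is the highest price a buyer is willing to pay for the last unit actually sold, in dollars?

Rearranging demand gives Qd = 35916 - 4P. Equilibrium: 35916 - 4P = 8P - 84, so 36000 = 12P and P* = 3000, Q* = 23916.
Since 982 < 3000, the ceiling is binding.
At P = 982: Qd = 35916 - 4·982 = 31988 and Qs = 8·982 - 84 = 7772.
Only 7772 units reach the market. On the demand curve, the marginal buyer's willingness to pay at Q = 7772 is (35916 - 7772)/4 = 7036.

7036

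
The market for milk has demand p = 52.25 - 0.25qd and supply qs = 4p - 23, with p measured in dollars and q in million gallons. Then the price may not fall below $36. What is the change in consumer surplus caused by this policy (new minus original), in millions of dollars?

-553

Rearranging demand gives qd = 209 - 4p. Equilibrium: 209 - 4p = 4p - 23, so 232 = 8p and p* = 29, q* = 93.
Because the floor (36) lies above the market-clearing price, it is binding.
At p = 36: qd = 209 - 4·36 = 65 and qs = 4·36 - 23 = 121.
Consumer surplus without the control is ½ · (52.25 - 29) · 93 = 1081.125.
With the floor, consumers buy 65 units at 36, so CS = ½ · (52.25 - 36) · 65 = 528.125.
Change in consumer surplus = 528.125 - 1081.125 = -553.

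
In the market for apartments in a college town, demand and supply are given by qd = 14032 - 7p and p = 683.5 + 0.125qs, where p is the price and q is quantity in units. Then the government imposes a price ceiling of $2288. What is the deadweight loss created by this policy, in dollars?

0

Rearranging supply gives qs = 8p - 5468. In a free market, 14032 - 7p = 8p - 5468 gives the equilibrium p* = 1300, q* = 4932.
Since 2288 is above p* = 1300, the ceiling does not bind and the free-market outcome prevails.
Since the control does not bind, no trades are prevented and deadweight loss is zero.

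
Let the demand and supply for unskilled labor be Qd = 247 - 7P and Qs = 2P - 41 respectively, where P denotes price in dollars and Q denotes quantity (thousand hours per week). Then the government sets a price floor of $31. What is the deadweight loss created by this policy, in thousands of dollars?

0

In a free market, 247 - 7P = 2P - 41 gives the equilibrium P* = 32, Q* = 23.
The floor of 31 is below the equilibrium price 32, so it is not binding; the market clears at P* = 32, Q* = 23.
Since the control does not bind, no trades are prevented and deadweight loss is zero.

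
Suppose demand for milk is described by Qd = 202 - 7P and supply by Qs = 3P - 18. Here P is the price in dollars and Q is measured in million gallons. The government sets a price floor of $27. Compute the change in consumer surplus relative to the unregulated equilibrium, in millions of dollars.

In a free market, 202 - 7P = 3P - 18 gives the equilibrium P* = 22, Q* = 48.
Since 27 > 22, the floor is binding.
At P = 27: Qd = 202 - 7·27 = 13 and Qs = 3·27 - 18 = 63.
Consumer surplus without the control is ½ · (202/7 - 22) · 48 = 1152/7.
With the floor, consumers buy 13 units at 27, so CS = ½ · (202/7 - 27) · 13 = 169/14.
Change in consumer surplus = 169/14 - 1152/7 = -152.5.

-152.5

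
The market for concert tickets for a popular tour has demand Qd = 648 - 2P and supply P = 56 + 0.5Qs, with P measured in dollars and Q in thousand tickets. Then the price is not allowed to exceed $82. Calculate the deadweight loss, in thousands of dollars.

23328

Rearranging supply gives Qs = 2P - 112. In a free market, 648 - 2P = 2P - 112 gives the equilibrium P* = 190, Q* = 268.
Because the ceiling (82) lies below the market-clearing price, it is binding.
At P = 82: Qd = 648 - 2·82 = 484 and Qs = 2·82 - 112 = 52.
Quantity traded falls to 52. At Q = 52 the demand price is (648 - 52)/2 = 298 and the supply price is (112 + 52)/2 = 82.
Deadweight loss = ½ · (298 - 82) · (268 - 52) = ½ · 216 · 216 = 23328.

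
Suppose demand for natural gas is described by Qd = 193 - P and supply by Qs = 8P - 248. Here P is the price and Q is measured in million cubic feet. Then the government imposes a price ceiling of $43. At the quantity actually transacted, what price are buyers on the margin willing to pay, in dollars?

97

Equilibrium: 193 - P = 8P - 248, so 441 = 9P and P* = 49, Q* = 144.
Because the ceiling (43) lies below the market-clearing price, it is binding.
At P = 43: Qd = 193 - 43 = 150 and Qs = 8·43 - 248 = 96.
Only 96 units reach the market. On the demand curve, the marginal buyer's willingness to pay at Q = 96 is (193 - 96) = 97.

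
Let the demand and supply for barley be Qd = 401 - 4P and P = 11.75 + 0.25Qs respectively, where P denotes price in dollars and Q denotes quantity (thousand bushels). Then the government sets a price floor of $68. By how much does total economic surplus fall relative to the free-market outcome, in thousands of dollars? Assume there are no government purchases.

Rearranging supply gives Qs = 4P - 47. Setting quantity demanded equal to quantity supplied, 401 - 4P = 4P - 47, gives P* = 56 and Q* = 177.
Because the floor (68) lies above the market-clearing price, it is binding.
At P = 68: Qd = 401 - 4·68 = 129 and Qs = 4·68 - 47 = 225.
Quantity traded falls to 129. At Q = 129 the demand price is (401 - 129)/4 = 68 and the supply price is (47 + 129)/4 = 44.
Deadweight loss = ½ · (68 - 44) · (177 - 129) = ½ · 24 · 48 = 576.

576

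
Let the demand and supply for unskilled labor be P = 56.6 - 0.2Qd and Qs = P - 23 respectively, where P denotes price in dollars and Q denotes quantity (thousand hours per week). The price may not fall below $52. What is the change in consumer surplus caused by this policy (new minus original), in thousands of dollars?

-25.5

Rearranging demand gives Qd = 283 - 5P. Equilibrium: 283 - 5P = P - 23, so 306 = 6P and P* = 51, Q* = 28.
The floor of 52 is above the equilibrium price 51, so it binds.
At P = 52: Qd = 283 - 5·52 = 23 and Qs = 52 - 23 = 29.
Consumer surplus without the control is ½ · (56.6 - 51) · 28 = 78.4.
With the floor, consumers buy 23 units at 52, so CS = ½ · (56.6 - 52) · 23 = 52.9.
Change in consumer surplus = 52.9 - 78.4 = -25.5.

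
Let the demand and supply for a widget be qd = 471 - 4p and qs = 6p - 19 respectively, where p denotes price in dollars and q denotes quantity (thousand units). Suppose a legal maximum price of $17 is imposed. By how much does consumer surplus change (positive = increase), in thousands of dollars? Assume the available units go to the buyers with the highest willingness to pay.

-1952

In a free market, 471 - 4p = 6p - 19 gives the equilibrium p* = 49, q* = 275.
The ceiling of 17 is below the equilibrium price 49, so it binds.
At p = 17: qd = 471 - 4·17 = 403 and qs = 6·17 - 19 = 83.
Consumer surplus without the control is ½ · (117.75 - 49) · 275 = 9453.125.
With the ceiling, 83 units are sold at 17 (assume they go to the highest-value buyers). The demand price at q = 83 is 97, so CS = ½ · [(117.75 - 17) + (97 - 17)] · 83 = 7501.125.
Change in consumer surplus = 7501.125 - 9453.125 = -1952.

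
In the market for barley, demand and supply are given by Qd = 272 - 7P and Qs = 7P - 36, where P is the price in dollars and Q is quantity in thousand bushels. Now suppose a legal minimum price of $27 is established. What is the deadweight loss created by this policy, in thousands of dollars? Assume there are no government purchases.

Setting quantity demanded equal to quantity supplied, 272 - 7P = 7P - 36, gives P* = 22 and Q* = 118.
The floor of 27 is above the equilibrium price 22, so it binds.
At P = 27: Qd = 272 - 7·27 = 83 and Qs = 7·27 - 36 = 153.
Quantity traded falls to 83. At Q = 83 the demand price is (272 - 83)/7 = 27 and the supply price is (36 + 83)/7 = 17.
Deadweight loss = ½ · (27 - 17) · (118 - 83) = ½ · 10 · 35 = 175.

175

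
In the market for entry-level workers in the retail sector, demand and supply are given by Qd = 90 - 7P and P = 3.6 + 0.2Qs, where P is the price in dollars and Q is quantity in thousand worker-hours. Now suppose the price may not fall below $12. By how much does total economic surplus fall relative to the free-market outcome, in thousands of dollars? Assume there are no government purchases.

75.6

Rearranging supply gives Qs = 5P - 18. Equilibrium: 90 - 7P = 5P - 18, so 108 = 12P and P* = 9, Q* = 27.
Since 12 > 9, the floor is binding.
At P = 12: Qd = 90 - 7·12 = 6 and Qs = 5·12 - 18 = 42.
Quantity traded falls to 6. At Q = 6 the demand price is (90 - 6)/7 = 12 and the supply price is (18 + 6)/5 = 4.8.
Deadweight loss = ½ · (12 - 4.8) · (27 - 6) = ½ · 7.2 · 21 = 75.6.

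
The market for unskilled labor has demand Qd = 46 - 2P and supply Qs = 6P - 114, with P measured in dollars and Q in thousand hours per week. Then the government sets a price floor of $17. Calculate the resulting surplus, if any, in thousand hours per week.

In a free market, 46 - 2P = 6P - 114 gives the equilibrium P* = 20, Q* = 6.
Since 17 is below P* = 20, the floor does not bind and the free-market outcome prevails.
Since the control does not bind, there is no surplus.

0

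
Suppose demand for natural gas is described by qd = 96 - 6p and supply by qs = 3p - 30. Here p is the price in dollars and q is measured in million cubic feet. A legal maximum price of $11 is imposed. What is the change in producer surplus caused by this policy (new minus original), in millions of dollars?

Equilibrium: 96 - 6p = 3p - 30, so 126 = 9p and p* = 14, q* = 12.
The ceiling of 11 is below the equilibrium price 14, so it binds.
At p = 11: qd = 96 - 6·11 = 30 and qs = 3·11 - 30 = 3.
Producer surplus without the control is ½ · (14 - 10) · 12 = 24.
With the ceiling, producers sell 3 units at 11, so PS = ½ · (11 - 10) · 3 = 1.5.
Change in producer surplus = 1.5 - 24 = -22.5.

-22.5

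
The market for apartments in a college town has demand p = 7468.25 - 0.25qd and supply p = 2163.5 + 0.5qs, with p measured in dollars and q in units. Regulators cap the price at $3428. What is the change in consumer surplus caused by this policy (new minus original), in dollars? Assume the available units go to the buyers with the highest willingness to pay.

Rearranging demand gives qd = 29873 - 4p; rearranging supply gives qs = 2p - 4327. In a free market, 29873 - 4p = 2p - 4327 gives the equilibrium p* = 5700, q* = 7073.
The ceiling of 3428 is below the equilibrium price 5700, so it binds.
At p = 3428: qd = 29873 - 4·3428 = 16161 and qs = 2·3428 - 4327 = 2529.
Consumer surplus without the control is ½ · (7468.25 - 5700) · 7073 = 6253416.125.
With the ceiling, 2529 units are sold at 3428 (assume they go to the highest-value buyers). The demand price at q = 2529 is 6836, so CS = ½ · [(7468.25 - 3428) + (6836 - 3428)] · 2529 = 9418312.125.
Change in consumer surplus = 9418312.125 - 6253416.125 = 3164896.

3164896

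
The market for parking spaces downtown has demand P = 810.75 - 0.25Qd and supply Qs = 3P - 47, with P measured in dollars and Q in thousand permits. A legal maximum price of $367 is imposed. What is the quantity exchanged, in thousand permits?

Rearranging demand gives Qd = 3243 - 4P. Setting quantity demanded equal to quantity supplied, 3243 - 4P = 3P - 47, gives P* = 470 and Q* = 1363.
The ceiling of 367 is below the equilibrium price 470, so it binds.
At P = 367: Qd = 3243 - 4·367 = 1775 and Qs = 3·367 - 47 = 1054.
The quantity actually transacted is the short side, supply: 1054.

1054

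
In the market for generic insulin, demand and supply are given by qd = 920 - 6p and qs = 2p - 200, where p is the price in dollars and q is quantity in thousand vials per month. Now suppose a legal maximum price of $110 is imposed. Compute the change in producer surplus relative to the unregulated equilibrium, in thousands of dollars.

Without the control the market clears where 920 - 6p = 2p - 200, i.e. p* = 140 and q* = 80.
The ceiling of 110 is below the equilibrium price 140, so it binds.
At p = 110: qd = 920 - 6·110 = 260 and qs = 2·110 - 200 = 20.
Producer surplus without the control is ½ · (140 - 100) · 80 = 1600.
With the ceiling, producers sell 20 units at 110, so PS = ½ · (110 - 100) · 20 = 100.
Change in producer surplus = 100 - 1600 = -1500.

-1500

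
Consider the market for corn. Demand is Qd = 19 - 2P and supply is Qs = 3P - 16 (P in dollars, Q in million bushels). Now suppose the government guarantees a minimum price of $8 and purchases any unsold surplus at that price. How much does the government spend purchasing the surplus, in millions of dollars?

40

Without the control the market clears where 19 - 2P = 3P - 16, i.e. P* = 7 and Q* = 5.
Because the floor (8) lies above the market-clearing price, it is binding.
At P = 8: Qd = 19 - 2·8 = 3 and Qs = 3·8 - 16 = 8.
Surplus = Qs - Qd = 5.
Government expenditure = surplus × support price = 5 × 8 = 40.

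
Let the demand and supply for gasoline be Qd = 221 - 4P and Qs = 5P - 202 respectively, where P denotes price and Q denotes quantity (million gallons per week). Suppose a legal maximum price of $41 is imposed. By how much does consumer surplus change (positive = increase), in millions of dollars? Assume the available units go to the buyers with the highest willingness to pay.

-94.5

Equilibrium: 221 - 4P = 5P - 202, so 423 = 9P and P* = 47, Q* = 33.
Since 41 < 47, the ceiling is binding.
At P = 41: Qd = 221 - 4·41 = 57 and Qs = 5·41 - 202 = 3.
Consumer surplus without the control is ½ · (55.25 - 47) · 33 = 136.125.
With the ceiling, 3 units are sold at 41 (assume they go to the highest-value buyers). The demand price at Q = 3 is 54.5, so CS = ½ · [(55.25 - 41) + (54.5 - 41)] · 3 = 41.625.
Change in consumer surplus = 41.625 - 136.125 = -94.5.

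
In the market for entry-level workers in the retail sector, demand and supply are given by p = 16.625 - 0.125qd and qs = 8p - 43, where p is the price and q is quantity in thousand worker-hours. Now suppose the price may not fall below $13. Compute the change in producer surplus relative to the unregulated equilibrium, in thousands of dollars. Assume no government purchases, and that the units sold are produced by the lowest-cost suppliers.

Rearranging demand gives qd = 133 - 8p. Equilibrium: 133 - 8p = 8p - 43, so 176 = 16p and p* = 11, q* = 45.
Since 13 > 11, the floor is binding.
At p = 13: qd = 133 - 8·13 = 29 and qs = 8·13 - 43 = 61.
Producer surplus without the control is ½ · (11 - 5.375) · 45 = 126.5625.
With the floor, 29 units are sold at 13. The supply price at q = 29 is 9, so PS = ½ · [(13 - 5.375) + (13 - 9)] · 29 = 168.5625.
Change in producer surplus = 168.5625 - 126.5625 = 42.

42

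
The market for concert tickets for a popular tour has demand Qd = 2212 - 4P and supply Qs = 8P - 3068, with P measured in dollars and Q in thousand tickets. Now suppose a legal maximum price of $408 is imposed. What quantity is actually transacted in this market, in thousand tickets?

196

In a free market, 2212 - 4P = 8P - 3068 gives the equilibrium P* = 440, Q* = 452.
The ceiling of 408 is below the equilibrium price 440, so it binds.
At P = 408: Qd = 2212 - 4·408 = 580 and Qs = 8·408 - 3068 = 196.
The quantity actually transacted is the short side, supply: 196.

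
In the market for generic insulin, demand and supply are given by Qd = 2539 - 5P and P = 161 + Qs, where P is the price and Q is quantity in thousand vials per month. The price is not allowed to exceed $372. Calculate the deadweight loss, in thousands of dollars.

3650.4

Rearranging supply gives Qs = P - 161. In a free market, 2539 - 5P = P - 161 gives the equilibrium P* = 450, Q* = 289.
Since 372 < 450, the ceiling is binding.
At P = 372: Qd = 2539 - 5·372 = 679 and Qs = 372 - 161 = 211.
Quantity traded falls to 211. At Q = 211 the demand price is (2539 - 211)/5 = 465.6 and the supply price is 161 + 211 = 372.
Deadweight loss = ½ · (465.6 - 372) · (289 - 211) = ½ · 93.6 · 78 = 3650.4.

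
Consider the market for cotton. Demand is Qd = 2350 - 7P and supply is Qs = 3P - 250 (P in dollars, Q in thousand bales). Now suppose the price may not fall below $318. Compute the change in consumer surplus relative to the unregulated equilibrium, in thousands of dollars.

Without the control the market clears where 2350 - 7P = 3P - 250, i.e. P* = 260 and Q* = 530.
Since 318 > 260, the floor is binding.
At P = 318: Qd = 2350 - 7·318 = 124 and Qs = 3·318 - 250 = 704.
Consumer surplus without the control is ½ · (2350/7 - 260) · 530 = 140450/7.
With the floor, consumers buy 124 units at 318, so CS = ½ · (2350/7 - 318) · 124 = 7688/7.
Change in consumer surplus = 7688/7 - 140450/7 = -18966.

-18966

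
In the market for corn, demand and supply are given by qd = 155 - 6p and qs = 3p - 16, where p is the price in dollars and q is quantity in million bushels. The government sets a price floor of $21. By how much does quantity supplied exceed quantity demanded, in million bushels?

Without the control the market clears where 155 - 6p = 3p - 16, i.e. p* = 19 and q* = 41.
Because the floor (21) lies above the market-clearing price, it is binding.
At p = 21: qd = 155 - 6·21 = 29 and qs = 3·21 - 16 = 47.
Surplus = qs - qd = 47 - 29 = 18.

18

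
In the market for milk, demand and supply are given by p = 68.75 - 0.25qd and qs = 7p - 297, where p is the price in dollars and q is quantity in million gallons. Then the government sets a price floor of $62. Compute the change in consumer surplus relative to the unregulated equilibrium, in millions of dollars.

Rearranging demand gives qd = 275 - 4p. In a free market, 275 - 4p = 7p - 297 gives the equilibrium p* = 52, q* = 67.
Since 62 > 52, the floor is binding.
At p = 62: qd = 275 - 4·62 = 27 and qs = 7·62 - 297 = 137.
Consumer surplus without the control is ½ · (68.75 - 52) · 67 = 561.125.
With the floor, consumers buy 27 units at 62, so CS = ½ · (68.75 - 62) · 27 = 91.125.
Change in consumer surplus = 91.125 - 561.125 = -470.

-470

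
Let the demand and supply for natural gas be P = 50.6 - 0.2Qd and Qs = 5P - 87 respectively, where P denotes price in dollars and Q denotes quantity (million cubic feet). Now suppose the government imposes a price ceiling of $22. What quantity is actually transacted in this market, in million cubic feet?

23

Rearranging demand gives Qd = 253 - 5P. In a free market, 253 - 5P = 5P - 87 gives the equilibrium P* = 34, Q* = 83.
Since 22 < 34, the ceiling is binding.
At P = 22: Qd = 253 - 5·22 = 143 and Qs = 5·22 - 87 = 23.
The quantity actually transacted is the short side, supply: 23.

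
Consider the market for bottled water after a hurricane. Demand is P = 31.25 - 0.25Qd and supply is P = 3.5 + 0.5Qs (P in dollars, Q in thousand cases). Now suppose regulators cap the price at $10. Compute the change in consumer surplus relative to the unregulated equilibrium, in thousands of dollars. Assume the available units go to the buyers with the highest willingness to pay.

Rearranging demand gives Qd = 125 - 4P; rearranging supply gives Qs = 2P - 7. Without the control the market clears where 125 - 4P = 2P - 7, i.e. P* = 22 and Q* = 37.
Since 10 < 22, the ceiling is binding.
At P = 10: Qd = 125 - 4·10 = 85 and Qs = 2·10 - 7 = 13.
Consumer surplus without the control is ½ · (31.25 - 22) · 37 = 171.125.
With the ceiling, 13 units are sold at 10 (assume they go to the highest-value buyers). The demand price at Q = 13 is 28, so CS = ½ · [(31.25 - 10) + (28 - 10)] · 13 = 255.125.
Change in consumer surplus = 255.125 - 171.125 = 84.

84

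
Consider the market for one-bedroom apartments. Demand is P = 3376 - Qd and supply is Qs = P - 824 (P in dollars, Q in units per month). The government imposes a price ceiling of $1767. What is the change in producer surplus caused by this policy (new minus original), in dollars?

-369463.5

Rearranging demand gives Qd = 3376 - P. Setting quantity demanded equal to quantity supplied, 3376 - P = P - 824, gives P* = 2100 and Q* = 1276.
Because the ceiling (1767) lies below the market-clearing price, it is binding.
At P = 1767: Qd = 3376 - 1767 = 1609 and Qs = 1767 - 824 = 943.
Producer surplus without the control is ½ · (2100 - 824) · 1276 = 814088.
With the ceiling, producers sell 943 units at 1767, so PS = ½ · (1767 - 824) · 943 = 444624.5.
Change in producer surplus = 444624.5 - 814088 = -369463.5.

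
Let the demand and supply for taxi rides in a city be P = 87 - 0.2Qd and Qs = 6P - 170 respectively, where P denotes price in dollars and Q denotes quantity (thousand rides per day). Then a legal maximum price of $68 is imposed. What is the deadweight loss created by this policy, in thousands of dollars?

0

Rearranging demand gives Qd = 435 - 5P. Equilibrium: 435 - 5P = 6P - 170, so 605 = 11P and P* = 55, Q* = 160.
Since 68 is above P* = 55, the ceiling does not bind and the free-market outcome prevails.
Since the control does not bind, no trades are prevented and deadweight loss is zero.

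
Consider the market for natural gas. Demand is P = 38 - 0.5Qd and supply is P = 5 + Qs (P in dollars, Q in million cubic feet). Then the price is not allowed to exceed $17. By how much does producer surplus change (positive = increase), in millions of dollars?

Rearranging demand gives Qd = 76 - 2P; rearranging supply gives Qs = P - 5. Without the control the market clears where 76 - 2P = P - 5, i.e. P* = 27 and Q* = 22.
The ceiling of 17 is below the equilibrium price 27, so it binds.
At P = 17: Qd = 76 - 2·17 = 42 and Qs = 17 - 5 = 12.
Producer surplus without the control is ½ · (27 - 5) · 22 = 242.
With the ceiling, producers sell 12 units at 17, so PS = ½ · (17 - 5) · 12 = 72.
Change in producer surplus = 72 - 242 = -170.

-170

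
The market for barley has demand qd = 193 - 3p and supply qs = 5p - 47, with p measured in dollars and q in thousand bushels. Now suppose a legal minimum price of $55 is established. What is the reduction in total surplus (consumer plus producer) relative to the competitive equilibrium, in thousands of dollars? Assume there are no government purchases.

1500

Without the control the market clears where 193 - 3p = 5p - 47, i.e. p* = 30 and q* = 103.
Since 55 > 30, the floor is binding.
At p = 55: qd = 193 - 3·55 = 28 and qs = 5·55 - 47 = 228.
Quantity traded falls to 28. At q = 28 the demand price is (193 - 28)/3 = 55 and the supply price is (47 + 28)/5 = 15.
Deadweight loss = ½ · (55 - 15) · (103 - 28) = ½ · 40 · 75 = 1500.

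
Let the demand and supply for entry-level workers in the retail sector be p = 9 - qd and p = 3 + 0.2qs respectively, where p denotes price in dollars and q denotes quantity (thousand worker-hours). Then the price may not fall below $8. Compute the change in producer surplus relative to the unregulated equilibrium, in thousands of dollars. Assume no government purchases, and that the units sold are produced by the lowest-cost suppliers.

Rearranging demand gives qd = 9 - p; rearranging supply gives qs = 5p - 15. Equilibrium: 9 - p = 5p - 15, so 24 = 6p and p* = 4, q* = 5.
The floor of 8 is above the equilibrium price 4, so it binds.
At p = 8: qd = 9 - 8 = 1 and qs = 5·8 - 15 = 25.
Producer surplus without the control is ½ · (4 - 3) · 5 = 2.5.
With the floor, 1 units are sold at 8. The supply price at q = 1 is 3.2, so PS = ½ · [(8 - 3) + (8 - 3.2)] · 1 = 4.9.
Change in producer surplus = 4.9 - 2.5 = 2.4.

2.4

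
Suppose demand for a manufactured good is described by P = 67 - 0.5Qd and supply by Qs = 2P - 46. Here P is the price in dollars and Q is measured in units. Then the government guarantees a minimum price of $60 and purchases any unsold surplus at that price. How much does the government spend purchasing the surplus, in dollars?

3600

Rearranging demand gives Qd = 134 - 2P. Setting quantity demanded equal to quantity supplied, 134 - 2P = 2P - 46, gives P* = 45 and Q* = 44.
Because the floor (60) lies above the market-clearing price, it is binding.
At P = 60: Qd = 134 - 2·60 = 14 and Qs = 2·60 - 46 = 74.
Surplus = Qs - Qd = 60.
Government expenditure = surplus × support price = 60 × 60 = 3600.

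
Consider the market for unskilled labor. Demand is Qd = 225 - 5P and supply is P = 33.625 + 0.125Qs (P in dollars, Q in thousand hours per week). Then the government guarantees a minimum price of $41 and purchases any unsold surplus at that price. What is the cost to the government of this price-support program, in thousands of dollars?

1599

Rearranging supply gives Qs = 8P - 269. In a free market, 225 - 5P = 8P - 269 gives the equilibrium P* = 38, Q* = 35.
The floor of 41 is above the equilibrium price 38, so it binds.
At P = 41: Qd = 225 - 5·41 = 20 and Qs = 8·41 - 269 = 59.
Surplus = Qs - Qd = 39.
Government expenditure = surplus × support price = 39 × 41 = 1599.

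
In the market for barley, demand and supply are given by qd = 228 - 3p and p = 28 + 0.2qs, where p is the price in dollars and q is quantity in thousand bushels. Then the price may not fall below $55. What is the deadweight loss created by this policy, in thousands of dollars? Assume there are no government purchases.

194.4

Rearranging supply gives qs = 5p - 140. In a free market, 228 - 3p = 5p - 140 gives the equilibrium p* = 46, q* = 90.
Since 55 > 46, the floor is binding.
At p = 55: qd = 228 - 3·55 = 63 and qs = 5·55 - 140 = 135.
Quantity traded falls to 63. At q = 63 the demand price is (228 - 63)/3 = 55 and the supply price is (140 + 63)/5 = 40.6.
Deadweight loss = ½ · (55 - 40.6) · (90 - 63) = ½ · 14.4 · 27 = 194.4.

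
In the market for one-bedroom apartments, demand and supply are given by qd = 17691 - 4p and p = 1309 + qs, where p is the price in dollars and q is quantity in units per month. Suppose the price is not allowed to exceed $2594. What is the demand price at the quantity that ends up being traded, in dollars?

Rearranging supply gives qs = p - 1309. Equilibrium: 17691 - 4p = p - 1309, so 19000 = 5p and p* = 3800, q* = 2491.
The ceiling of 2594 is below the equilibrium price 3800, so it binds.
At p = 2594: qd = 17691 - 4·2594 = 7315 and qs = 2594 - 1309 = 1285.
Only 1285 units reach the market. On the demand curve, the marginal buyer's willingness to pay at q = 1285 is (17691 - 1285)/4 = 4101.5.

4101.5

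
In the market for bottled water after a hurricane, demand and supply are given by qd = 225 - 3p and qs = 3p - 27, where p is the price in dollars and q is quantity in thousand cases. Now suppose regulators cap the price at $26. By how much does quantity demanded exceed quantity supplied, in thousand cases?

Equilibrium: 225 - 3p = 3p - 27, so 252 = 6p and p* = 42, q* = 99.
Because the ceiling (26) lies below the market-clearing price, it is binding.
At p = 26: qd = 225 - 3·26 = 147 and qs = 3·26 - 27 = 51.
Shortage = qd - qs = 147 - 51 = 96.

96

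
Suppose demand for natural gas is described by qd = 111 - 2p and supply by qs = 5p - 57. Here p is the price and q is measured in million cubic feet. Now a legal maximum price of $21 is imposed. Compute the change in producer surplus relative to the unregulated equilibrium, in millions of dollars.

Setting quantity demanded equal to quantity supplied, 111 - 2p = 5p - 57, gives p* = 24 and q* = 63.
Since 21 < 24, the ceiling is binding.
At p = 21: qd = 111 - 2·21 = 69 and qs = 5·21 - 57 = 48.
Producer surplus without the control is ½ · (24 - 11.4) · 63 = 396.9.
With the ceiling, producers sell 48 units at 21, so PS = ½ · (21 - 11.4) · 48 = 230.4.
Change in producer surplus = 230.4 - 396.9 = -166.5.

-166.5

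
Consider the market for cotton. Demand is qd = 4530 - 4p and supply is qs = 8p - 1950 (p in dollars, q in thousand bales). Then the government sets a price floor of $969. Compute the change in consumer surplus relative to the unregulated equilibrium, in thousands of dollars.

-648648

Without the control the market clears where 4530 - 4p = 8p - 1950, i.e. p* = 540 and q* = 2370.
The floor of 969 is above the equilibrium price 540, so it binds.
At p = 969: qd = 4530 - 4·969 = 654 and qs = 8·969 - 1950 = 5802.
Consumer surplus without the control is ½ · (1132.5 - 540) · 2370 = 702112.5.
With the floor, consumers buy 654 units at 969, so CS = ½ · (1132.5 - 969) · 654 = 53464.5.
Change in consumer surplus = 53464.5 - 702112.5 = -648648.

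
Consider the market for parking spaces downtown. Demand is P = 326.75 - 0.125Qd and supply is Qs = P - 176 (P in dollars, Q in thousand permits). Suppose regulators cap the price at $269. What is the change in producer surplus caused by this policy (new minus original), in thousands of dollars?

Rearranging demand gives Qd = 2614 - 8P. In a free market, 2614 - 8P = P - 176 gives the equilibrium P* = 310, Q* = 134.
Since 269 < 310, the ceiling is binding.
At P = 269: Qd = 2614 - 8·269 = 462 and Qs = 269 - 176 = 93.
Producer surplus without the control is ½ · (310 - 176) · 134 = 8978.
With the ceiling, producers sell 93 units at 269, so PS = ½ · (269 - 176) · 93 = 4324.5.
Change in producer surplus = 4324.5 - 8978 = -4653.5.

-4653.5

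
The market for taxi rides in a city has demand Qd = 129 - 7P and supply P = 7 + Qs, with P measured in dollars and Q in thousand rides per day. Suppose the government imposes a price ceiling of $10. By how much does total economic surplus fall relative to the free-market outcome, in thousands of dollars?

Rearranging supply gives Qs = P - 7. Setting quantity demanded equal to quantity supplied, 129 - 7P = P - 7, gives P* = 17 and Q* = 10.
Because the ceiling (10) lies below the market-clearing price, it is binding.
At P = 10: Qd = 129 - 7·10 = 59 and Qs = 10 - 7 = 3.
Quantity traded falls to 3. At Q = 3 the demand price is (129 - 3)/7 = 18 and the supply price is 7 + 3 = 10.
Deadweight loss = ½ · (18 - 10) · (10 - 3) = ½ · 8 · 7 = 28.

28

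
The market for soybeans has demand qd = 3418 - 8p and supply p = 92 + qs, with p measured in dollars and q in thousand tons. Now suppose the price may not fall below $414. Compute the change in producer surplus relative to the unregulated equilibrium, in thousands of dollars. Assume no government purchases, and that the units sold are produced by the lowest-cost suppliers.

Rearranging supply gives qs = p - 92. In a free market, 3418 - 8p = p - 92 gives the equilibrium p* = 390, q* = 298.
The floor of 414 is above the equilibrium price 390, so it binds.
At p = 414: qd = 3418 - 8·414 = 106 and qs = 414 - 92 = 322.
Producer surplus without the control is ½ · (390 - 92) · 298 = 44402.
With the floor, 106 units are sold at 414. The supply price at q = 106 is 198, so PS = ½ · [(414 - 92) + (414 - 198)] · 106 = 28514.
Change in producer surplus = 28514 - 44402 = -15888.

-15888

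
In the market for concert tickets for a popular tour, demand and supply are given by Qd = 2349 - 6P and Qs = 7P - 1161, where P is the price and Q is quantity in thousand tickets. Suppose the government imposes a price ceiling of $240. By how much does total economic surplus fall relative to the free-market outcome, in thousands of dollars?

In a free market, 2349 - 6P = 7P - 1161 gives the equilibrium P* = 270, Q* = 729.
Because the ceiling (240) lies below the market-clearing price, it is binding.
At P = 240: Qd = 2349 - 6·240 = 909 and Qs = 7·240 - 1161 = 519.
Quantity traded falls to 519. At Q = 519 the demand price is (2349 - 519)/6 = 305 and the supply price is (1161 + 519)/7 = 240.
Deadweight loss = ½ · (305 - 240) · (729 - 519) = ½ · 65 · 210 = 6825.

6825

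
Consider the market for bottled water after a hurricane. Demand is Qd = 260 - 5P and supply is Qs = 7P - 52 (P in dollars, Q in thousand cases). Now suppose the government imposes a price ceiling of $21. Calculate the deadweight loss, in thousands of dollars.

210

Without the control the market clears where 260 - 5P = 7P - 52, i.e. P* = 26 and Q* = 130.
Since 21 < 26, the ceiling is binding.
At P = 21: Qd = 260 - 5·21 = 155 and Qs = 7·21 - 52 = 95.
Quantity traded falls to 95. At Q = 95 the demand price is (260 - 95)/5 = 33 and the supply price is (52 + 95)/7 = 21.
Deadweight loss = ½ · (33 - 21) · (130 - 95) = ½ · 12 · 35 = 210.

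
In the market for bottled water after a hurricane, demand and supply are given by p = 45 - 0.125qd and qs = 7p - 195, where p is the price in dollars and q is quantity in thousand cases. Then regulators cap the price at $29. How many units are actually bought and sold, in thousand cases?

Rearranging demand gives qd = 360 - 8p. Setting quantity demanded equal to quantity supplied, 360 - 8p = 7p - 195, gives p* = 37 and q* = 64.
Because the ceiling (29) lies below the market-clearing price, it is binding.
At p = 29: qd = 360 - 8·29 = 128 and qs = 7·29 - 195 = 8.
The quantity actually transacted is the short side, supply: 8.

8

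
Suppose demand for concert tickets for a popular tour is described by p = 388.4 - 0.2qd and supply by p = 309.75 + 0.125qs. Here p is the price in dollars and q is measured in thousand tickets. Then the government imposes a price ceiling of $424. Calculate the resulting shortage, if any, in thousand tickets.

0

Rearranging demand gives qd = 1942 - 5p; rearranging supply gives qs = 8p - 2478. Without the control the market clears where 1942 - 5p = 8p - 2478, i.e. p* = 340 and q* = 242.
Since 424 is above p* = 340, the ceiling does not bind and the free-market outcome prevails.
Since the control does not bind, there is no shortage.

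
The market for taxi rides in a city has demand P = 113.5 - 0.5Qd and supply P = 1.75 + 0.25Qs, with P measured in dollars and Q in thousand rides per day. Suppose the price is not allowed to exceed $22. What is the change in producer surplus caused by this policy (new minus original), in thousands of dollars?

-1955

Rearranging demand gives Qd = 227 - 2P; rearranging supply gives Qs = 4P - 7. In a free market, 227 - 2P = 4P - 7 gives the equilibrium P* = 39, Q* = 149.
Since 22 < 39, the ceiling is binding.
At P = 22: Qd = 227 - 2·22 = 183 and Qs = 4·22 - 7 = 81.
Producer surplus without the control is ½ · (39 - 1.75) · 149 = 2775.125.
With the ceiling, producers sell 81 units at 22, so PS = ½ · (22 - 1.75) · 81 = 820.125.
Change in producer surplus = 820.125 - 2775.125 = -1955.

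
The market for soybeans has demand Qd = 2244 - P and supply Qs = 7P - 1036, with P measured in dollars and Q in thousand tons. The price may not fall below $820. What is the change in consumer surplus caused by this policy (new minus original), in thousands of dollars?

-667890

Equilibrium: 2244 - P = 7P - 1036, so 3280 = 8P and P* = 410, Q* = 1834.
The floor of 820 is above the equilibrium price 410, so it binds.
At P = 820: Qd = 2244 - 820 = 1424 and Qs = 7·820 - 1036 = 4704.
Consumer surplus without the control is ½ · (2244 - 410) · 1834 = 1681778.
With the floor, consumers buy 1424 units at 820, so CS = ½ · (2244 - 820) · 1424 = 1013888.
Change in consumer surplus = 1013888 - 1681778 = -667890.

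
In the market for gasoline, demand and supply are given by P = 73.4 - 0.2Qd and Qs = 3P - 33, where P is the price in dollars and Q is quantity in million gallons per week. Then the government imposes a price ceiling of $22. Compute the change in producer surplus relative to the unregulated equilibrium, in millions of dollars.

Rearranging demand gives Qd = 367 - 5P. Setting quantity demanded equal to quantity supplied, 367 - 5P = 3P - 33, gives P* = 50 and Q* = 117.
Since 22 < 50, the ceiling is binding.
At P = 22: Qd = 367 - 5·22 = 257 and Qs = 3·22 - 33 = 33.
Producer surplus without the control is ½ · (50 - 11) · 117 = 2281.5.
With the ceiling, producers sell 33 units at 22, so PS = ½ · (22 - 11) · 33 = 181.5.
Change in producer surplus = 181.5 - 2281.5 = -2100.

-2100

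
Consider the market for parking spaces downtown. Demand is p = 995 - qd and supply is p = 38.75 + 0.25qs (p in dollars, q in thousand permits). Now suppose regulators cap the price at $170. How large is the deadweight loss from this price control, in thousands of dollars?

Rearranging demand gives qd = 995 - p; rearranging supply gives qs = 4p - 155. Without the control the market clears where 995 - p = 4p - 155, i.e. p* = 230 and q* = 765.
Since 170 < 230, the ceiling is binding.
At p = 170: qd = 995 - 170 = 825 and qs = 4·170 - 155 = 525.
Quantity traded falls to 525. At q = 525 the demand price is 995 - 525 = 470 and the supply price is (155 + 525)/4 = 170.
Deadweight loss = ½ · (470 - 170) · (765 - 525) = ½ · 300 · 240 = 36000.

36000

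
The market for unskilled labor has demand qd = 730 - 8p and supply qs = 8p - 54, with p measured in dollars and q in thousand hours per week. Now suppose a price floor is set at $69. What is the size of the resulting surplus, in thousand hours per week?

320

Without the control the market clears where 730 - 8p = 8p - 54, i.e. p* = 49 and q* = 338.
The floor of 69 is above the equilibrium price 49, so it binds.
At p = 69: qd = 730 - 8·69 = 178 and qs = 8·69 - 54 = 498.
Surplus = qs - qd = 498 - 178 = 320.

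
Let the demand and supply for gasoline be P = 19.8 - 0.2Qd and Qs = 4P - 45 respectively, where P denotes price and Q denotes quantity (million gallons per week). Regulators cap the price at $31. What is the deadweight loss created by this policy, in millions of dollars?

Rearranging demand gives Qd = 99 - 5P. In a free market, 99 - 5P = 4P - 45 gives the equilibrium P* = 16, Q* = 19.
Since 31 is above P* = 16, the ceiling does not bind and the free-market outcome prevails.
Since the control does not bind, no trades are prevented and deadweight loss is zero.

0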